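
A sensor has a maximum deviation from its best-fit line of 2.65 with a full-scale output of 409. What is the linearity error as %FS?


Linearity error = (max deviation / full scale) * 100%.
Linearity = (2.65 / 409) * 100
Linearity = 0.648 %FS

0.648 %FS


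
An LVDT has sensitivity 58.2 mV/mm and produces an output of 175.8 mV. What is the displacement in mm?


Displacement = Vout / sensitivity.
d = 175.8 / 58.2
d = 3.021 mm

3.021 mm


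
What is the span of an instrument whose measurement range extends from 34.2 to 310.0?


Span = upper range - lower range.
Span = 310.0 - (34.2)
Span = 275.8

275.8


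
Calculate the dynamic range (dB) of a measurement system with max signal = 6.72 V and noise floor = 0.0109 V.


Dynamic range = 20 * log10(Vmax / Vnoise).
DR = 20 * log10(6.72 / 0.0109)
DR = 20 * log10(616.51)
DR = 55.8 dB

55.8 dB


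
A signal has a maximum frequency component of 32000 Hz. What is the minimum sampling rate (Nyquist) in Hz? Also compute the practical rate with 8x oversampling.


By Nyquist theorem, fs_min = 2 * fmax.
fs_min = 2 * 32000 = 64000 Hz
Practical rate = 8 * fs_min = 8 * 64000 = 512000 Hz

fs_min = 64000 Hz, fs_practical = 512000 Hz


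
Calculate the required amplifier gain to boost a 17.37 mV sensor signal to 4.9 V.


Gain = Vout / Vin (converting to same units).
G = 4.9 V / 17.37 mV
G = 4900.0 mV / 17.37 mV
G = 282.1

282.1


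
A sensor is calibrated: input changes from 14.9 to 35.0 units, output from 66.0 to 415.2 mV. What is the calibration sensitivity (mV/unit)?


Sensitivity = (y2 - y1) / (x2 - x1).
S = (415.2 - 66.0) / (35.0 - 14.9)
S = 349.2 / 20.1
S = 17.3731 mV/unit

17.3731 mV/unit


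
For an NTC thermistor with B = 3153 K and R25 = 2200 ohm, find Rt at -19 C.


NTC thermistor equation: Rt = R25 * exp(B * (1/T - 1/T25)).
T in Kelvin: 254.15 K, T25 = 298.15 K
1/T - 1/T25 = 1/254.15 - 1/298.15 = 0.00058067
B * (1/T - 1/T25) = 3153 * 0.00058067 = 1.8308
Rt = 2200 * exp(1.8308) = 13726.2 ohm

13726.2 ohm


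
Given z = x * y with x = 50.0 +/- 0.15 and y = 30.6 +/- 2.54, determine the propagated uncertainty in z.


For a product z = x*y, the relative uncertainty is:
uz/z = sqrt((ux/x)^2 + (uy/y)^2)
Relative uncertainties: ux/x = 0.15/50.0 = 0.003
uy/y = 2.54/30.6 = 0.083007
z = 50.0 * 30.6 = 1530.0
uz = 1530.0 * sqrt(0.003^2 + 0.083007^2) = 127.083

127.083


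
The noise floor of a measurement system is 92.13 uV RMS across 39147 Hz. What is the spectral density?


Noise spectral density = Vrms / sqrt(BW).
NSD = 92.13 / sqrt(39147)
NSD = 92.13 / 197.856
NSD = 0.4656 uV/sqrt(Hz)

0.4656 uV/sqrt(Hz)


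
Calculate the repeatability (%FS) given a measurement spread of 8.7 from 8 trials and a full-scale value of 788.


Repeatability = (spread / full scale) * 100%.
R = (8.7 / 788) * 100
R = 1.104 %FS

1.104 %FS


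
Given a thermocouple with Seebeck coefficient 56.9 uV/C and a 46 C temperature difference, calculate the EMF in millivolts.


The thermocouple output V = sensitivity * dT.
V = 56.9 uV/C * 46 C
V = 2617.4 uV
V = 2.617 mV

2.617 mV


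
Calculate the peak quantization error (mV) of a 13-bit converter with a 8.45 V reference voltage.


The maximum quantization error is +/- LSB/2.
LSB = Vref / 2^n = 8.45 / 8192 = 0.00103149 V
Max error = LSB / 2 = 0.00103149 / 2 = 0.00051575 V
Max error = 0.5157 mV

0.5157 mV


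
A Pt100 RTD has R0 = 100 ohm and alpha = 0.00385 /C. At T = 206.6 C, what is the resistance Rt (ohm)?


The RTD equation: Rt = R0 * (1 + alpha * T).
Rt = 100 * (1 + 0.00385 * 206.6)
Rt = 100 * (1 + 0.79541)
Rt = 100 * 1.79541
Rt = 179.541 ohm

179.541 ohm


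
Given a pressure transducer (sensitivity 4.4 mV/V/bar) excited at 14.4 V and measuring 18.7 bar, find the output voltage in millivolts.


Output = sensitivity * Vex * P.
Vout = 4.4 * 14.4 * 18.7
Vout = 63.36 * 18.7
Vout = 1184.83 mV

1184.83 mV


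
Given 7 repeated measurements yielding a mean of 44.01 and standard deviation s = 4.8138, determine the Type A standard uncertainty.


The standard uncertainty for Type A evaluation is u = s / sqrt(n).
u = 4.8138 / sqrt(7)
u = 4.8138 / 2.6458
u = 1.8194

1.8194


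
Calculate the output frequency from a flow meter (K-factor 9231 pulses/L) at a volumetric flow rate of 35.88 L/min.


Frequency = K * Q / 60 (converting L/min to L/s).
f = 9231 * 35.88 / 60
f = 331208.28 / 60
f = 5520.14 Hz

5520.14 Hz


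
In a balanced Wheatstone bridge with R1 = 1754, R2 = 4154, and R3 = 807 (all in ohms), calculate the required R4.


At balance: R1*R4 = R2*R3, so R4 = R2*R3/R1.
R4 = 4154 * 807 / 1754
R4 = 3352278 / 1754
R4 = 1911.22 ohm

1911.22 ohm


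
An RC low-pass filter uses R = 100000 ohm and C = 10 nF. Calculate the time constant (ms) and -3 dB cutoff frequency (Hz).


Time constant: tau = R * C.
tau = 100000 * 1.00e-08 = 0.001 s
tau = 1.0 ms
Cutoff frequency: fc = 1 / (2*pi*R*C).
fc = 1 / (2*pi*0.001) = 159.15 Hz

tau = 1.0 ms, fc = 159.15 Hz


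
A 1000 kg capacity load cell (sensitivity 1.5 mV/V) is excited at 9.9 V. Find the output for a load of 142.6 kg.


Vout = rated_output * Vex * (load / capacity).
Vout = 1.5 * 9.9 * (142.6 / 1000)
Vout = 1.5 * 9.9 * 0.1426
Vout = 2.118 mV

2.118 mV


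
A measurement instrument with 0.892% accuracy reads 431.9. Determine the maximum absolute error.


Absolute error = (accuracy% / 100) * reading.
Error = (0.892 / 100) * 431.9
Error = 0.00892 * 431.9
Error = 3.8525

3.8525


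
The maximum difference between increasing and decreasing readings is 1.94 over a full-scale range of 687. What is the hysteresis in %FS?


Hysteresis = (max difference / full scale) * 100%.
H = (1.94 / 687) * 100
H = 0.282 %FS

0.282 %FS


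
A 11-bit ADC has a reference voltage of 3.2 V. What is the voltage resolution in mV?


The resolution (LSB) of an ADC is Vref / 2^n.
LSB = 3.2 / 2^11
LSB = 3.2 / 2048
LSB = 0.0015625 V = 1.5625 mV

1.5625 mV


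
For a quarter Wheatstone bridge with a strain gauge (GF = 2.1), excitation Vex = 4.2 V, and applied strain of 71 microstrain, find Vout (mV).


Quarter bridge output: Vout = (GF * epsilon * Vex) / 4.
Vout = (2.1 * 71e-6 * 4.2) / 4
Vout = 0.00062622 / 4 V
Vout = 0.00015656 V = 0.1566 mV

0.1566 mV


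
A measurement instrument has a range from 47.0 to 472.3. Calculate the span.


Span = upper range - lower range.
Span = 472.3 - (47.0)
Span = 425.3

425.3


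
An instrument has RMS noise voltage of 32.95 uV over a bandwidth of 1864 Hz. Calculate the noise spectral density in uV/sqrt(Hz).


Noise spectral density = Vrms / sqrt(BW).
NSD = 32.95 / sqrt(1864)
NSD = 32.95 / 43.1741
NSD = 0.7632 uV/sqrt(Hz)

0.7632 uV/sqrt(Hz)


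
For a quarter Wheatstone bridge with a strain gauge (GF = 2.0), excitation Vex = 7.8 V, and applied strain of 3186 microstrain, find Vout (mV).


Quarter bridge output: Vout = (GF * epsilon * Vex) / 4.
Vout = (2.0 * 3186e-6 * 7.8) / 4
Vout = 0.0497016 / 4 V
Vout = 0.0124254 V = 12.4254 mV

12.4254 mV


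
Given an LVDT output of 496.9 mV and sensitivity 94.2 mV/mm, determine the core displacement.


Displacement = Vout / sensitivity.
d = 496.9 / 94.2
d = 5.275 mm

5.275 mm


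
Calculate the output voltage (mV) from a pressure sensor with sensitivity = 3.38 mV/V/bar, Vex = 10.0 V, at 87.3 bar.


Output = sensitivity * Vex * P.
Vout = 3.38 * 10.0 * 87.3
Vout = 33.8 * 87.3
Vout = 2950.74 mV

2950.74 mV


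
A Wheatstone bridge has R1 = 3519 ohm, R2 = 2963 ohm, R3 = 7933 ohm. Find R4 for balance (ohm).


At balance: R1*R4 = R2*R3, so R4 = R2*R3/R1.
R4 = 2963 * 7933 / 3519
R4 = 23505479 / 3519
R4 = 6679.59 ohm

6679.59 ohm


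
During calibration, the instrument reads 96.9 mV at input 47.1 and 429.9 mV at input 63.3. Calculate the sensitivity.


Sensitivity = (y2 - y1) / (x2 - x1).
S = (429.9 - 96.9) / (63.3 - 47.1)
S = 333.0 / 16.2
S = 20.5556 mV/unit

20.5556 mV/unit


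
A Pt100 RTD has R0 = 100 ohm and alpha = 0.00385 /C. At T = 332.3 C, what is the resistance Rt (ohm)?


The RTD equation: Rt = R0 * (1 + alpha * T).
Rt = 100 * (1 + 0.00385 * 332.3)
Rt = 100 * (1 + 1.279355)
Rt = 100 * 2.279355
Rt = 227.935 ohm

227.935 ohm


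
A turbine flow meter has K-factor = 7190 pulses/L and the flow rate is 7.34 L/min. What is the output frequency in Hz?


Frequency = K * Q / 60 (converting L/min to L/s).
f = 7190 * 7.34 / 60
f = 52774.6 / 60
f = 879.58 Hz

879.58 Hz


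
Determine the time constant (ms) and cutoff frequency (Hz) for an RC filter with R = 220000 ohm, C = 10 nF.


Time constant: tau = R * C.
tau = 220000 * 1.00e-08 = 0.0022 s
tau = 2.2 ms
Cutoff frequency: fc = 1 / (2*pi*R*C).
fc = 1 / (2*pi*0.0022) = 72.34 Hz

tau = 2.2 ms, fc = 72.34 Hz


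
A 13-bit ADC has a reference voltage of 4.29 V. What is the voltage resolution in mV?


The resolution (LSB) of an ADC is Vref / 2^n.
LSB = 4.29 / 2^13
LSB = 4.29 / 8192
LSB = 0.00052368 V = 0.52368164 mV

0.52368164 mV


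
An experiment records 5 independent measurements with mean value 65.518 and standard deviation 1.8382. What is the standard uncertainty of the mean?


The standard uncertainty for Type A evaluation is u = s / sqrt(n).
u = 1.8382 / sqrt(5)
u = 1.8382 / 2.2361
u = 0.8221

0.8221


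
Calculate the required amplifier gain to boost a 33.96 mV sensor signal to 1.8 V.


Gain = Vout / Vin (converting to same units).
G = 1.8 V / 33.96 mV
G = 1800.0 mV / 33.96 mV
G = 53.0

53.0


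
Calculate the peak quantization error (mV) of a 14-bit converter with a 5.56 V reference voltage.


The maximum quantization error is +/- LSB/2.
LSB = Vref / 2^n = 5.56 / 16384 = 0.00033936 V
Max error = LSB / 2 = 0.00033936 / 2 = 0.00016968 V
Max error = 0.1697 mV

0.1697 mV


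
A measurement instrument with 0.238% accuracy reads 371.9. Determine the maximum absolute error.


Absolute error = (accuracy% / 100) * reading.
Error = (0.238 / 100) * 371.9
Error = 0.00238 * 371.9
Error = 0.8851

0.8851


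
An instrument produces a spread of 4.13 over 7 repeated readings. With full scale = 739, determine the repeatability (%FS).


Repeatability = (spread / full scale) * 100%.
R = (4.13 / 739) * 100
R = 0.559 %FS

0.559 %FS


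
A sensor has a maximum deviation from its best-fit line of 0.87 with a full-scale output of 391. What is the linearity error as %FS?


Linearity error = (max deviation / full scale) * 100%.
Linearity = (0.87 / 391) * 100
Linearity = 0.223 %FS

0.223 %FS


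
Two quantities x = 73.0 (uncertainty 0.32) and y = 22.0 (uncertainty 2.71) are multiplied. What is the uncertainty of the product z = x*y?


For a product z = x*y, the relative uncertainty is:
uz/z = sqrt((ux/x)^2 + (uy/y)^2)
Relative uncertainties: ux/x = 0.32/73.0 = 0.004384
uy/y = 2.71/22.0 = 0.123182
z = 73.0 * 22.0 = 1606.0
uz = 1606.0 * sqrt(0.004384^2 + 0.123182^2) = 197.955

197.955


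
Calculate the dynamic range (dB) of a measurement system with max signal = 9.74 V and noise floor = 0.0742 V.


Dynamic range = 20 * log10(Vmax / Vnoise).
DR = 20 * log10(9.74 / 0.0742)
DR = 20 * log10(131.27)
DR = 42.36 dB

42.36 dB


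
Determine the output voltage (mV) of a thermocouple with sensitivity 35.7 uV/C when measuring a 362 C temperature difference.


The thermocouple output V = sensitivity * dT.
V = 35.7 uV/C * 362 C
V = 12923.4 uV
V = 12.923 mV

12.923 mV


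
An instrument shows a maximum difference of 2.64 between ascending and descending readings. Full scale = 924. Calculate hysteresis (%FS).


Hysteresis = (max difference / full scale) * 100%.
H = (2.64 / 924) * 100
H = 0.286 %FS

0.286 %FS


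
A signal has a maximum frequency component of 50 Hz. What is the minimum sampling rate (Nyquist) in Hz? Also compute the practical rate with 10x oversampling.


By Nyquist theorem, fs_min = 2 * fmax.
fs_min = 2 * 50 = 100 Hz
Practical rate = 10 * fs_min = 10 * 100 = 1000 Hz

fs_min = 100 Hz, fs_practical = 1000 Hz


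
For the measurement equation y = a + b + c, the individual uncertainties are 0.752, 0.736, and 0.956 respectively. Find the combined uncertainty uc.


For a sum of independent quantities, uc = sqrt(u1^2 + u2^2 + u3^2).
uc = sqrt(0.752^2 + 0.736^2 + 0.956^2)
uc = sqrt(0.565504 + 0.541696 + 0.913936)
uc = 1.4217

1.4217


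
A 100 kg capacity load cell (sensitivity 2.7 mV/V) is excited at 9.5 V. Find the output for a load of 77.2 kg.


Vout = rated_output * Vex * (load / capacity).
Vout = 2.7 * 9.5 * (77.2 / 100)
Vout = 2.7 * 9.5 * 0.772
Vout = 19.802 mV

19.802 mV


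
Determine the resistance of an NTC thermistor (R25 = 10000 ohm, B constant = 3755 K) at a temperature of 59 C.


NTC thermistor equation: Rt = R25 * exp(B * (1/T - 1/T25)).
T in Kelvin: 332.15 K, T25 = 298.15 K
1/T - 1/T25 = 1/332.15 - 1/298.15 = -0.00034333
B * (1/T - 1/T25) = 3755 * -0.00034333 = -1.2892
Rt = 10000 * exp(-1.2892) = 2754.9 ohm

2754.9 ohm


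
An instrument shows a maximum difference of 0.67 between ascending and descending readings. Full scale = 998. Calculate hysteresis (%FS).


Hysteresis = (max difference / full scale) * 100%.
H = (0.67 / 998) * 100
H = 0.067 %FS

0.067 %FS


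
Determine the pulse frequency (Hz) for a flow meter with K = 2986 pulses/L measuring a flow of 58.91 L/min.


Frequency = K * Q / 60 (converting L/min to L/s).
f = 2986 * 58.91 / 60
f = 175905.26 / 60
f = 2931.75 Hz

2931.75 Hz


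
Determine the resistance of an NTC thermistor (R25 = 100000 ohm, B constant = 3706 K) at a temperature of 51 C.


NTC thermistor equation: Rt = R25 * exp(B * (1/T - 1/T25)).
T in Kelvin: 324.15 K, T25 = 298.15 K
1/T - 1/T25 = 1/324.15 - 1/298.15 = -0.00026902
B * (1/T - 1/T25) = 3706 * -0.00026902 = -0.997
Rt = 100000 * exp(-0.997) = 36898.2 ohm

36898.2 ohm


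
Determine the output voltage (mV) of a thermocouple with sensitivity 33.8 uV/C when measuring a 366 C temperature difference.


The thermocouple output V = sensitivity * dT.
V = 33.8 uV/C * 366 C
V = 12370.8 uV
V = 12.371 mV

12.371 mV


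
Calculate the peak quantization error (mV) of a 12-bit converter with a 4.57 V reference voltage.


The maximum quantization error is +/- LSB/2.
LSB = Vref / 2^n = 4.57 / 4096 = 0.00111572 V
Max error = LSB / 2 = 0.00111572 / 2 = 0.00055786 V
Max error = 0.5579 mV

0.5579 mV


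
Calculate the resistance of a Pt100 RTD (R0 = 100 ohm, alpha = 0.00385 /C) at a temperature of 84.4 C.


The RTD equation: Rt = R0 * (1 + alpha * T).
Rt = 100 * (1 + 0.00385 * 84.4)
Rt = 100 * (1 + 0.32494)
Rt = 100 * 1.32494
Rt = 132.494 ohm

132.494 ohm


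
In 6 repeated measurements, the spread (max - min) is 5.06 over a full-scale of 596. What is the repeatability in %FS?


Repeatability = (spread / full scale) * 100%.
R = (5.06 / 596) * 100
R = 0.849 %FS

0.849 %FS


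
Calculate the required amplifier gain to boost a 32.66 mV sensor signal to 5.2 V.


Gain = Vout / Vin (converting to same units).
G = 5.2 V / 32.66 mV
G = 5200.0 mV / 32.66 mV
G = 159.22

159.22


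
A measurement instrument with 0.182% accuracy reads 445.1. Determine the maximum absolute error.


Absolute error = (accuracy% / 100) * reading.
Error = (0.182 / 100) * 445.1
Error = 0.00182 * 445.1
Error = 0.8101

0.8101


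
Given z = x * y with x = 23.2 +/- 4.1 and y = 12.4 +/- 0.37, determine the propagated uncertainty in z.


For a product z = x*y, the relative uncertainty is:
uz/z = sqrt((ux/x)^2 + (uy/y)^2)
Relative uncertainties: ux/x = 4.1/23.2 = 0.176724
uy/y = 0.37/12.4 = 0.029839
z = 23.2 * 12.4 = 287.7
uz = 287.7 * sqrt(0.176724^2 + 0.029839^2) = 51.56

51.56


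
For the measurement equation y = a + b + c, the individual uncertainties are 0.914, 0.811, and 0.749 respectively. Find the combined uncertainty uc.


For a sum of independent quantities, uc = sqrt(u1^2 + u2^2 + u3^2).
uc = sqrt(0.914^2 + 0.811^2 + 0.749^2)
uc = sqrt(0.835396 + 0.657721 + 0.561001)
uc = 1.4332

1.4332


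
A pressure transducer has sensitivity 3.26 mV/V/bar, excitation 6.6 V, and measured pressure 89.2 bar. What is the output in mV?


Output = sensitivity * Vex * P.
Vout = 3.26 * 6.6 * 89.2
Vout = 21.516 * 89.2
Vout = 1919.23 mV

1919.23 mV


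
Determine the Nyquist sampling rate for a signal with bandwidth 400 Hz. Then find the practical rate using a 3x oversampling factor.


By Nyquist theorem, fs_min = 2 * fmax.
fs_min = 2 * 400 = 800 Hz
Practical rate = 3 * fs_min = 3 * 800 = 2400 Hz

fs_min = 800 Hz, fs_practical = 2400 Hz


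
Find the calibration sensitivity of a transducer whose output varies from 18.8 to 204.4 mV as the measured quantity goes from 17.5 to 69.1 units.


Sensitivity = (y2 - y1) / (x2 - x1).
S = (204.4 - 18.8) / (69.1 - 17.5)
S = 185.6 / 51.6
S = 3.5969 mV/unit

3.5969 mV/unit


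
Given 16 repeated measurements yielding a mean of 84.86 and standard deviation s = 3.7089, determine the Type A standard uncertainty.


The standard uncertainty for Type A evaluation is u = s / sqrt(n).
u = 3.7089 / sqrt(16)
u = 3.7089 / 4.0
u = 0.9272

0.9272


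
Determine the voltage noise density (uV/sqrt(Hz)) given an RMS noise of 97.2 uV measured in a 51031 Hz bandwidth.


Noise spectral density = Vrms / sqrt(BW).
NSD = 97.2 / sqrt(51031)
NSD = 97.2 / 225.9004
NSD = 0.4303 uV/sqrt(Hz)

0.4303 uV/sqrt(Hz)


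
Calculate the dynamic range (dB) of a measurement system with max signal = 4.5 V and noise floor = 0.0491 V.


Dynamic range = 20 * log10(Vmax / Vnoise).
DR = 20 * log10(4.5 / 0.0491)
DR = 20 * log10(91.65)
DR = 39.24 dB

39.24 dB


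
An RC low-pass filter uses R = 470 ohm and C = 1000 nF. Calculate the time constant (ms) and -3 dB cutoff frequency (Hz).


Time constant: tau = R * C.
tau = 470 * 1.00e-06 = 0.00047 s
tau = 0.47 ms
Cutoff frequency: fc = 1 / (2*pi*R*C).
fc = 1 / (2*pi*0.00047) = 338.63 Hz

tau = 0.47 ms, fc = 338.63 Hz


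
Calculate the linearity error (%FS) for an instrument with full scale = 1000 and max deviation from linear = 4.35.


Linearity error = (max deviation / full scale) * 100%.
Linearity = (4.35 / 1000) * 100
Linearity = 0.435 %FS

0.435 %FS


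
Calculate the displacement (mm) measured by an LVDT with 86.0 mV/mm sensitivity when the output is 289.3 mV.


Displacement = Vout / sensitivity.
d = 289.3 / 86.0
d = 3.364 mm

3.364 mm


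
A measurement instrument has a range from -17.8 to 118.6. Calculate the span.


Span = upper range - lower range.
Span = 118.6 - (-17.8)
Span = 136.4

136.4


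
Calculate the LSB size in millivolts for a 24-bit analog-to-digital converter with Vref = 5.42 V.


The resolution (LSB) of an ADC is Vref / 2^n.
LSB = 5.42 / 2^24
LSB = 5.42 / 16777216
LSB = 3.2e-07 V = 0.00032306 mV

0.00032306 mV


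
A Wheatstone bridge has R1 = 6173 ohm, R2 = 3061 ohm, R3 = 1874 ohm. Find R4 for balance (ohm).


At balance: R1*R4 = R2*R3, so R4 = R2*R3/R1.
R4 = 3061 * 1874 / 6173
R4 = 5736314 / 6173
R4 = 929.26 ohm

929.26 ohm


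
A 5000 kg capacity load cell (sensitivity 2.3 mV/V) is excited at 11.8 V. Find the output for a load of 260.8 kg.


Vout = rated_output * Vex * (load / capacity).
Vout = 2.3 * 11.8 * (260.8 / 5000)
Vout = 2.3 * 11.8 * 0.05216
Vout = 1.416 mV

1.416 mV


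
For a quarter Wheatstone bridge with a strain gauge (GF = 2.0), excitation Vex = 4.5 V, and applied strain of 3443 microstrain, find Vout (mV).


Quarter bridge output: Vout = (GF * epsilon * Vex) / 4.
Vout = (2.0 * 3443e-6 * 4.5) / 4
Vout = 0.030987 / 4 V
Vout = 0.00774675 V = 7.7468 mV

7.7468 mV


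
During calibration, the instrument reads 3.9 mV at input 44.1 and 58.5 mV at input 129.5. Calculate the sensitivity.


Sensitivity = (y2 - y1) / (x2 - x1).
S = (58.5 - 3.9) / (129.5 - 44.1)
S = 54.6 / 85.4
S = 0.6393 mV/unit

0.6393 mV/unit


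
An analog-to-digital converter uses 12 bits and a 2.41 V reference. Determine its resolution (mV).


The resolution (LSB) of an ADC is Vref / 2^n.
LSB = 2.41 / 2^12
LSB = 2.41 / 4096
LSB = 0.00058838 V = 0.58837891 mV

0.58837891 mV


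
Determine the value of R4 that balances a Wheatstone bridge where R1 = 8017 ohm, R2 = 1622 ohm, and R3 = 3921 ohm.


At balance: R1*R4 = R2*R3, so R4 = R2*R3/R1.
R4 = 1622 * 3921 / 8017
R4 = 6359862 / 8017
R4 = 793.3 ohm

793.3 ohm


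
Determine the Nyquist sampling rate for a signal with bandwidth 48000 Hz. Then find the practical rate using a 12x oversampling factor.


By Nyquist theorem, fs_min = 2 * fmax.
fs_min = 2 * 48000 = 96000 Hz
Practical rate = 12 * fs_min = 12 * 96000 = 1152000 Hz

fs_min = 96000 Hz, fs_practical = 1152000 Hz


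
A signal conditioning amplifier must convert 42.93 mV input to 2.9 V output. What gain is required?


Gain = Vout / Vin (converting to same units).
G = 2.9 V / 42.93 mV
G = 2900.0 mV / 42.93 mV
G = 67.55

67.55


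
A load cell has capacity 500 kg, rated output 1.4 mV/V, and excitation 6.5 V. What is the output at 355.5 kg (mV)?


Vout = rated_output * Vex * (load / capacity).
Vout = 1.4 * 6.5 * (355.5 / 500)
Vout = 1.4 * 6.5 * 0.711
Vout = 6.47 mV

6.47 mV


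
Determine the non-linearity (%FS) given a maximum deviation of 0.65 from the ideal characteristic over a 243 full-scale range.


Linearity error = (max deviation / full scale) * 100%.
Linearity = (0.65 / 243) * 100
Linearity = 0.267 %FS

0.267 %FS


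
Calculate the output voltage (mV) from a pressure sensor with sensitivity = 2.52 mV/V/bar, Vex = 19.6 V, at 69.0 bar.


Output = sensitivity * Vex * P.
Vout = 2.52 * 19.6 * 69.0
Vout = 49.392 * 69.0
Vout = 3408.05 mV

3408.05 mV


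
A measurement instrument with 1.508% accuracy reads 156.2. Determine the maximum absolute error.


Absolute error = (accuracy% / 100) * reading.
Error = (1.508 / 100) * 156.2
Error = 0.01508 * 156.2
Error = 2.3555

2.3555


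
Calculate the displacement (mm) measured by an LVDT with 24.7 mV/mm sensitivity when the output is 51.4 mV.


Displacement = Vout / sensitivity.
d = 51.4 / 24.7
d = 2.081 mm

2.081 mm


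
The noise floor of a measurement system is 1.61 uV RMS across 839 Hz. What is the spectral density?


Noise spectral density = Vrms / sqrt(BW).
NSD = 1.61 / sqrt(839)
NSD = 1.61 / 28.9655
NSD = 0.0556 uV/sqrt(Hz)

0.0556 uV/sqrt(Hz)


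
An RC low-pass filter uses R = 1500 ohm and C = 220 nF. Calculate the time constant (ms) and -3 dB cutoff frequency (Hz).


Time constant: tau = R * C.
tau = 1500 * 2.20e-07 = 0.00033 s
tau = 0.33 ms
Cutoff frequency: fc = 1 / (2*pi*R*C).
fc = 1 / (2*pi*0.00033) = 482.29 Hz

tau = 0.33 ms, fc = 482.29 Hz


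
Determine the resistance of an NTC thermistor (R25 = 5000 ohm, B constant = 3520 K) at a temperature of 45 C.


NTC thermistor equation: Rt = R25 * exp(B * (1/T - 1/T25)).
T in Kelvin: 318.15 K, T25 = 298.15 K
1/T - 1/T25 = 1/318.15 - 1/298.15 = -0.00021084
B * (1/T - 1/T25) = 3520 * -0.00021084 = -0.7422
Rt = 5000 * exp(-0.7422) = 2380.4 ohm

2380.4 ohm


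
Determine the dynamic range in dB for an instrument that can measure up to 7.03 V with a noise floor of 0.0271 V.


Dynamic range = 20 * log10(Vmax / Vnoise).
DR = 20 * log10(7.03 / 0.0271)
DR = 20 * log10(259.41)
DR = 48.28 dB

48.28 dB


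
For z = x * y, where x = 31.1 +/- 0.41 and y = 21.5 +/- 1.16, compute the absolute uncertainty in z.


For a product z = x*y, the relative uncertainty is:
uz/z = sqrt((ux/x)^2 + (uy/y)^2)
Relative uncertainties: ux/x = 0.41/31.1 = 0.013183
uy/y = 1.16/21.5 = 0.053953
z = 31.1 * 21.5 = 668.6
uz = 668.6 * sqrt(0.013183^2 + 0.053953^2) = 37.137

37.137


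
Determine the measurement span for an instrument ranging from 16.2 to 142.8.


Span = upper range - lower range.
Span = 142.8 - (16.2)
Span = 126.6

126.6


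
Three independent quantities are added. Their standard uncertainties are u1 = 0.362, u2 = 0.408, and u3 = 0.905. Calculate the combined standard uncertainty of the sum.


For a sum of independent quantities, uc = sqrt(u1^2 + u2^2 + u3^2).
uc = sqrt(0.362^2 + 0.408^2 + 0.905^2)
uc = sqrt(0.131044 + 0.166464 + 0.819025)
uc = 1.0567

1.0567


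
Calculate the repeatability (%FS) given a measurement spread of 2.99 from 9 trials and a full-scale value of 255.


Repeatability = (spread / full scale) * 100%.
R = (2.99 / 255) * 100
R = 1.173 %FS

1.173 %FS


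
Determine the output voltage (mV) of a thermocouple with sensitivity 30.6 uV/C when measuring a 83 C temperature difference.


The thermocouple output V = sensitivity * dT.
V = 30.6 uV/C * 83 C
V = 2539.8 uV
V = 2.54 mV

2.54 mV


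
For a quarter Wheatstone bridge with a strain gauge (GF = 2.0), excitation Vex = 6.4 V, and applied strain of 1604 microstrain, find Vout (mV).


Quarter bridge output: Vout = (GF * epsilon * Vex) / 4.
Vout = (2.0 * 1604e-6 * 6.4) / 4
Vout = 0.0205312 / 4 V
Vout = 0.0051328 V = 5.1328 mV

5.1328 mV


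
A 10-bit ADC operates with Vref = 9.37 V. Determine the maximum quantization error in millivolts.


The maximum quantization error is +/- LSB/2.
LSB = Vref / 2^n = 9.37 / 1024 = 0.00915039 V
Max error = LSB / 2 = 0.00915039 / 2 = 0.0045752 V
Max error = 4.5752 mV

4.5752 mV


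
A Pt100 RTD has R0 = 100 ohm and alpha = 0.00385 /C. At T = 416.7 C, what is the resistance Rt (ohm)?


The RTD equation: Rt = R0 * (1 + alpha * T).
Rt = 100 * (1 + 0.00385 * 416.7)
Rt = 100 * (1 + 1.604295)
Rt = 100 * 2.604295
Rt = 260.43 ohm

260.43 ohm


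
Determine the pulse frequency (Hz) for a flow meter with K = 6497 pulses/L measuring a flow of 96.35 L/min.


Frequency = K * Q / 60 (converting L/min to L/s).
f = 6497 * 96.35 / 60
f = 625985.95 / 60
f = 10433.1 Hz

10433.1 Hz


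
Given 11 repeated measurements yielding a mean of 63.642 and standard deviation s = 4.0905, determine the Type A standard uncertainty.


The standard uncertainty for Type A evaluation is u = s / sqrt(n).
u = 4.0905 / sqrt(11)
u = 4.0905 / 3.3166
u = 1.2333

1.2333


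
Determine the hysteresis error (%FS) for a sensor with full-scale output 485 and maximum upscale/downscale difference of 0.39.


Hysteresis = (max difference / full scale) * 100%.
H = (0.39 / 485) * 100
H = 0.08 %FS

0.08 %FS


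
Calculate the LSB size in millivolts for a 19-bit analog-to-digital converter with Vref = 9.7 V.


The resolution (LSB) of an ADC is Vref / 2^n.
LSB = 9.7 / 2^19
LSB = 9.7 / 524288
LSB = 1.85e-05 V = 0.01850128 mV

0.01850128 mV


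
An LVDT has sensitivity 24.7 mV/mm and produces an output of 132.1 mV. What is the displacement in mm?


Displacement = Vout / sensitivity.
d = 132.1 / 24.7
d = 5.348 mm

5.348 mm


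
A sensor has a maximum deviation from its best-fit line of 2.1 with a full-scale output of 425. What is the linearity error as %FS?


Linearity error = (max deviation / full scale) * 100%.
Linearity = (2.1 / 425) * 100
Linearity = 0.494 %FS

0.494 %FS


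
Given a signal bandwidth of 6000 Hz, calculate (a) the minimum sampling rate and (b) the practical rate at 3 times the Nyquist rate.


By Nyquist theorem, fs_min = 2 * fmax.
fs_min = 2 * 6000 = 12000 Hz
Practical rate = 3 * fs_min = 3 * 12000 = 36000 Hz

fs_min = 12000 Hz, fs_practical = 36000 Hz


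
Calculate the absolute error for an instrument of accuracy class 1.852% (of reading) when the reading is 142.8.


Absolute error = (accuracy% / 100) * reading.
Error = (1.852 / 100) * 142.8
Error = 0.01852 * 142.8
Error = 2.6447

2.6447


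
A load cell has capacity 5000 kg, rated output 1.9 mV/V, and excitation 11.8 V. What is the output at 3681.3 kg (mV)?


Vout = rated_output * Vex * (load / capacity).
Vout = 1.9 * 11.8 * (3681.3 / 5000)
Vout = 1.9 * 11.8 * 0.73626
Vout = 16.507 mV

16.507 mV


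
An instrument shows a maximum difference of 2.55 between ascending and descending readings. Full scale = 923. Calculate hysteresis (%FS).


Hysteresis = (max difference / full scale) * 100%.
H = (2.55 / 923) * 100
H = 0.276 %FS

0.276 %FS


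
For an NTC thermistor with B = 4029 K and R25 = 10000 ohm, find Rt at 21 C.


NTC thermistor equation: Rt = R25 * exp(B * (1/T - 1/T25)).
T in Kelvin: 294.15 K, T25 = 298.15 K
1/T - 1/T25 = 1/294.15 - 1/298.15 = 4.561e-05
B * (1/T - 1/T25) = 4029 * 4.561e-05 = 0.1838
Rt = 10000 * exp(0.1838) = 12017.3 ohm

12017.3 ohm


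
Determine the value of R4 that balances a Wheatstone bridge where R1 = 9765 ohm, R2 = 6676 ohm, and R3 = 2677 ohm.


At balance: R1*R4 = R2*R3, so R4 = R2*R3/R1.
R4 = 6676 * 2677 / 9765
R4 = 17871652 / 9765
R4 = 1830.17 ohm

1830.17 ohm


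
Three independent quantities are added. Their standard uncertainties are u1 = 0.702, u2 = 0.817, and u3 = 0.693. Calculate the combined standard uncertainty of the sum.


For a sum of independent quantities, uc = sqrt(u1^2 + u2^2 + u3^2).
uc = sqrt(0.702^2 + 0.817^2 + 0.693^2)
uc = sqrt(0.492804 + 0.667489 + 0.480249)
uc = 1.2808

1.2808


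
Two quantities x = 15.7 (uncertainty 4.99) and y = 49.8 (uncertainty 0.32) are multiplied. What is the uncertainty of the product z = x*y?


For a product z = x*y, the relative uncertainty is:
uz/z = sqrt((ux/x)^2 + (uy/y)^2)
Relative uncertainties: ux/x = 4.99/15.7 = 0.317834
uy/y = 0.32/49.8 = 0.006426
z = 15.7 * 49.8 = 781.9
uz = 781.9 * sqrt(0.317834^2 + 0.006426^2) = 248.553

248.553


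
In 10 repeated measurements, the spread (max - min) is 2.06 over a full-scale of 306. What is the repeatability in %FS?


Repeatability = (spread / full scale) * 100%.
R = (2.06 / 306) * 100
R = 0.673 %FS

0.673 %FS


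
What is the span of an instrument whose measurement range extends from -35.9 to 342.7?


Span = upper range - lower range.
Span = 342.7 - (-35.9)
Span = 378.6

378.6


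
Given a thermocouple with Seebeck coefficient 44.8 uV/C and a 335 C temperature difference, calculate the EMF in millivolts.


The thermocouple output V = sensitivity * dT.
V = 44.8 uV/C * 335 C
V = 15008.0 uV
V = 15.008 mV

15.008 mV


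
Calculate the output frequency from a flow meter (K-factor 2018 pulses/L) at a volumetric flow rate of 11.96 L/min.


Frequency = K * Q / 60 (converting L/min to L/s).
f = 2018 * 11.96 / 60
f = 24135.28 / 60
f = 402.25 Hz

402.25 Hz


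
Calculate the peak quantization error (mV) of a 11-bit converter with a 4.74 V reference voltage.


The maximum quantization error is +/- LSB/2.
LSB = Vref / 2^n = 4.74 / 2048 = 0.00231445 V
Max error = LSB / 2 = 0.00231445 / 2 = 0.00115723 V
Max error = 1.1572 mV

1.1572 mV


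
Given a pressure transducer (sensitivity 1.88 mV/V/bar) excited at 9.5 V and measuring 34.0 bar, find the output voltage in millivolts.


Output = sensitivity * Vex * P.
Vout = 1.88 * 9.5 * 34.0
Vout = 17.86 * 34.0
Vout = 607.24 mV

607.24 mV


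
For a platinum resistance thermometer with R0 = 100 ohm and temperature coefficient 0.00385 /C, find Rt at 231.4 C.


The RTD equation: Rt = R0 * (1 + alpha * T).
Rt = 100 * (1 + 0.00385 * 231.4)
Rt = 100 * (1 + 0.89089)
Rt = 100 * 1.89089
Rt = 189.089 ohm

189.089 ohm


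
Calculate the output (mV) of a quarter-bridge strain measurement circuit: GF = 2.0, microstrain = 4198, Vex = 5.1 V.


Quarter bridge output: Vout = (GF * epsilon * Vex) / 4.
Vout = (2.0 * 4198e-6 * 5.1) / 4
Vout = 0.0428196 / 4 V
Vout = 0.0107049 V = 10.7049 mV

10.7049 mV


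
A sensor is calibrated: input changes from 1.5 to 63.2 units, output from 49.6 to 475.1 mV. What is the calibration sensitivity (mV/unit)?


Sensitivity = (y2 - y1) / (x2 - x1).
S = (475.1 - 49.6) / (63.2 - 1.5)
S = 425.5 / 61.7
S = 6.8963 mV/unit

6.8963 mV/unit


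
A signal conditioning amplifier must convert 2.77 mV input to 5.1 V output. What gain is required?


Gain = Vout / Vin (converting to same units).
G = 5.1 V / 2.77 mV
G = 5100.0 mV / 2.77 mV
G = 1841.16

1841.16


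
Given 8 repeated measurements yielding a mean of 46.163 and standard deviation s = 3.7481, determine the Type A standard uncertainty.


The standard uncertainty for Type A evaluation is u = s / sqrt(n).
u = 3.7481 / sqrt(8)
u = 3.7481 / 2.8284
u = 1.3252

1.3252


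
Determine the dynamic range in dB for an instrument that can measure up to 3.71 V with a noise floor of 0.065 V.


Dynamic range = 20 * log10(Vmax / Vnoise).
DR = 20 * log10(3.71 / 0.065)
DR = 20 * log10(57.08)
DR = 35.13 dB

35.13 dB


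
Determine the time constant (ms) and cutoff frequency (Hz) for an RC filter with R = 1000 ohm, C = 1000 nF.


Time constant: tau = R * C.
tau = 1000 * 1.00e-06 = 0.001 s
tau = 1.0 ms
Cutoff frequency: fc = 1 / (2*pi*R*C).
fc = 1 / (2*pi*0.001) = 159.15 Hz

tau = 1.0 ms, fc = 159.15 Hz


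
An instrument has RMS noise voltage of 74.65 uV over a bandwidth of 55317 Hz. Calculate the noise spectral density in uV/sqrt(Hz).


Noise spectral density = Vrms / sqrt(BW).
NSD = 74.65 / sqrt(55317)
NSD = 74.65 / 235.1957
NSD = 0.3174 uV/sqrt(Hz)

0.3174 uV/sqrt(Hz)


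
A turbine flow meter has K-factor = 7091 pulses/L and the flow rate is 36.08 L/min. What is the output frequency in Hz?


Frequency = K * Q / 60 (converting L/min to L/s).
f = 7091 * 36.08 / 60
f = 255843.28 / 60
f = 4264.05 Hz

4264.05 Hz


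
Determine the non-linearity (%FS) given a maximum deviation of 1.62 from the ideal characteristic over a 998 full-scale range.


Linearity error = (max deviation / full scale) * 100%.
Linearity = (1.62 / 998) * 100
Linearity = 0.162 %FS

0.162 %FS


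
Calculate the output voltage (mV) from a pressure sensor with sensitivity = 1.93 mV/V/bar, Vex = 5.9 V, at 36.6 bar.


Output = sensitivity * Vex * P.
Vout = 1.93 * 5.9 * 36.6
Vout = 11.387 * 36.6
Vout = 416.76 mV

416.76 mV


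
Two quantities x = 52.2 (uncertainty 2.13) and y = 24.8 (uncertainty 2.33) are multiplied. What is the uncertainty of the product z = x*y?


For a product z = x*y, the relative uncertainty is:
uz/z = sqrt((ux/x)^2 + (uy/y)^2)
Relative uncertainties: ux/x = 2.13/52.2 = 0.040805
uy/y = 2.33/24.8 = 0.093952
z = 52.2 * 24.8 = 1294.6
uz = 1294.6 * sqrt(0.040805^2 + 0.093952^2) = 132.602

132.602


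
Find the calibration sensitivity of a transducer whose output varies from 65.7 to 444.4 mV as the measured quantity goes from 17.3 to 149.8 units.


Sensitivity = (y2 - y1) / (x2 - x1).
S = (444.4 - 65.7) / (149.8 - 17.3)
S = 378.7 / 132.5
S = 2.8581 mV/unit

2.8581 mV/unit


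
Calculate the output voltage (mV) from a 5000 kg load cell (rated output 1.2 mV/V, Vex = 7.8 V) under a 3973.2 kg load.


Vout = rated_output * Vex * (load / capacity).
Vout = 1.2 * 7.8 * (3973.2 / 5000)
Vout = 1.2 * 7.8 * 0.79464
Vout = 7.438 mV

7.438 mV


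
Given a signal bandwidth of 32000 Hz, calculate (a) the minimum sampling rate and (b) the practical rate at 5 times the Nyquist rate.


By Nyquist theorem, fs_min = 2 * fmax.
fs_min = 2 * 32000 = 64000 Hz
Practical rate = 5 * fs_min = 5 * 64000 = 320000 Hz

fs_min = 64000 Hz, fs_practical = 320000 Hz


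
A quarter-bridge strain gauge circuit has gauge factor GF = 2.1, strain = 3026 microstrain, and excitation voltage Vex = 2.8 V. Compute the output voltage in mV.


Quarter bridge output: Vout = (GF * epsilon * Vex) / 4.
Vout = (2.1 * 3026e-6 * 2.8) / 4
Vout = 0.01779288 / 4 V
Vout = 0.00444822 V = 4.4482 mV

4.4482 mV


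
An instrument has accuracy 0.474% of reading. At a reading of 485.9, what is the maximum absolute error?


Absolute error = (accuracy% / 100) * reading.
Error = (0.474 / 100) * 485.9
Error = 0.00474 * 485.9
Error = 2.3032

2.3032


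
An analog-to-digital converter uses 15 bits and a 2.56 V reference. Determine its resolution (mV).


The resolution (LSB) of an ADC is Vref / 2^n.
LSB = 2.56 / 2^15
LSB = 2.56 / 32768
LSB = 7.813e-05 V = 0.078125 mV

0.078125 mV


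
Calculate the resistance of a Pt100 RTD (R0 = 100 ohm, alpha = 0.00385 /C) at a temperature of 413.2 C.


The RTD equation: Rt = R0 * (1 + alpha * T).
Rt = 100 * (1 + 0.00385 * 413.2)
Rt = 100 * (1 + 1.59082)
Rt = 100 * 2.59082
Rt = 259.082 ohm

259.082 ohm


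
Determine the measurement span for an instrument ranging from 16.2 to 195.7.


Span = upper range - lower range.
Span = 195.7 - (16.2)
Span = 179.5

179.5


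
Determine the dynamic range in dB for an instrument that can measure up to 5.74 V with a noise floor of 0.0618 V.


Dynamic range = 20 * log10(Vmax / Vnoise).
DR = 20 * log10(5.74 / 0.0618)
DR = 20 * log10(92.88)
DR = 39.36 dB

39.36 dB


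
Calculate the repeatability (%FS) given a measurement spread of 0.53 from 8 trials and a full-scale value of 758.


Repeatability = (spread / full scale) * 100%.
R = (0.53 / 758) * 100
R = 0.07 %FS

0.07 %FS


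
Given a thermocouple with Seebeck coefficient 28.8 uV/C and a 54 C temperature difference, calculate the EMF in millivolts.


The thermocouple output V = sensitivity * dT.
V = 28.8 uV/C * 54 C
V = 1555.2 uV
V = 1.555 mV

1.555 mV


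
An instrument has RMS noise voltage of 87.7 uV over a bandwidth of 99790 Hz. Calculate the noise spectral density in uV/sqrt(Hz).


Noise spectral density = Vrms / sqrt(BW).
NSD = 87.7 / sqrt(99790)
NSD = 87.7 / 315.8956
NSD = 0.2776 uV/sqrt(Hz)

0.2776 uV/sqrt(Hz)


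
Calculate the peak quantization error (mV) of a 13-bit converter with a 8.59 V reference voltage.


The maximum quantization error is +/- LSB/2.
LSB = Vref / 2^n = 8.59 / 8192 = 0.00104858 V
Max error = LSB / 2 = 0.00104858 / 2 = 0.00052429 V
Max error = 0.5243 mV

0.5243 mV


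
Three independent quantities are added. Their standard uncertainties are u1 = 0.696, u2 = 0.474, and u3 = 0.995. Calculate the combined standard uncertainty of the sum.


For a sum of independent quantities, uc = sqrt(u1^2 + u2^2 + u3^2).
uc = sqrt(0.696^2 + 0.474^2 + 0.995^2)
uc = sqrt(0.484416 + 0.224676 + 0.990025)
uc = 1.3035

1.3035


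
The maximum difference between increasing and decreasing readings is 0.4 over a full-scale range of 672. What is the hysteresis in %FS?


Hysteresis = (max difference / full scale) * 100%.
H = (0.4 / 672) * 100
H = 0.06 %FS

0.06 %FS


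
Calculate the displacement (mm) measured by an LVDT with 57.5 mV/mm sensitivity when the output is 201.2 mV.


Displacement = Vout / sensitivity.
d = 201.2 / 57.5
d = 3.499 mm

3.499 mm


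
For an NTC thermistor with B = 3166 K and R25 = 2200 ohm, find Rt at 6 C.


NTC thermistor equation: Rt = R25 * exp(B * (1/T - 1/T25)).
T in Kelvin: 279.15 K, T25 = 298.15 K
1/T - 1/T25 = 1/279.15 - 1/298.15 = 0.00022829
B * (1/T - 1/T25) = 3166 * 0.00022829 = 0.7228
Rt = 2200 * exp(0.7228) = 4532.2 ohm

4532.2 ohm


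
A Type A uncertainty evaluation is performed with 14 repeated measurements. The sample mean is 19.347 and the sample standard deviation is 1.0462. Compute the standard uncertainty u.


The standard uncertainty for Type A evaluation is u = s / sqrt(n).
u = 1.0462 / sqrt(14)
u = 1.0462 / 3.7417
u = 0.2796

0.2796


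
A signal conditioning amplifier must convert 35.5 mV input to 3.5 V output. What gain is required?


Gain = Vout / Vin (converting to same units).
G = 3.5 V / 35.5 mV
G = 3500.0 mV / 35.5 mV
G = 98.59

98.59


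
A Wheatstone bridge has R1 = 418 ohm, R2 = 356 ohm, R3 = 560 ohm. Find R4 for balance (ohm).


At balance: R1*R4 = R2*R3, so R4 = R2*R3/R1.
R4 = 356 * 560 / 418
R4 = 199360 / 418
R4 = 476.94 ohm

476.94 ohm


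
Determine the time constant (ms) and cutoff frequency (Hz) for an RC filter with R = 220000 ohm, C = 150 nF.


Time constant: tau = R * C.
tau = 220000 * 1.50e-07 = 0.033 s
tau = 33.0 ms
Cutoff frequency: fc = 1 / (2*pi*R*C).
fc = 1 / (2*pi*0.033) = 4.82 Hz

tau = 33.0 ms, fc = 4.82 Hz


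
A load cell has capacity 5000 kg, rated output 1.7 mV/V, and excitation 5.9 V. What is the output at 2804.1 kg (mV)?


Vout = rated_output * Vex * (load / capacity).
Vout = 1.7 * 5.9 * (2804.1 / 5000)
Vout = 1.7 * 5.9 * 0.56082
Vout = 5.625 mV

5.625 mV


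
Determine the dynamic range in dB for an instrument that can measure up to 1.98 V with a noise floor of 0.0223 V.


Dynamic range = 20 * log10(Vmax / Vnoise).
DR = 20 * log10(1.98 / 0.0223)
DR = 20 * log10(88.79)
DR = 38.97 dB

38.97 dB
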